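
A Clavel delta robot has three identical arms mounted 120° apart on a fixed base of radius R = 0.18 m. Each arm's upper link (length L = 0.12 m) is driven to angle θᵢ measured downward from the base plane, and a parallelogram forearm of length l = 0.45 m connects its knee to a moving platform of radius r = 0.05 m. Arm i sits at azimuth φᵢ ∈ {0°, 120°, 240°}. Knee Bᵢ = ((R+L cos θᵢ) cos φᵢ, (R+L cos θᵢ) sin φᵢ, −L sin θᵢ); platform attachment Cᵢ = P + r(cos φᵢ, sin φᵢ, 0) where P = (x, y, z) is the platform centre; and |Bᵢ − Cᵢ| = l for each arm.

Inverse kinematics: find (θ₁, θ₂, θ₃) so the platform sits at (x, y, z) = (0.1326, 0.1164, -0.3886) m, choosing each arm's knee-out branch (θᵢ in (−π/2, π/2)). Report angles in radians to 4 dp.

rotate P by −φ1: (0.1326, 0.1164, -0.3886)
  A cos θ + B sin θ = C:  -0.0026·cos θ + -0.3886·sin θ = 0.0981
  γ=atan2(-0.3886,-0.0026)=-1.5775;  ψ=arccos(0.2523)=1.3157;  θ1=γ+ψ≈-0.2618
rotate P by −φ2: (0.0345, -0.1730, -0.3886)
  A=0.0955, B=-0.3886, C=(l²−L²−A²−y'²−z²)/(2L)=-0.0082
  √(A²+B²)=0.4002;  θ2 = -1.3298+1.5913 ≈ 0.2615
φ3=240.0° → target in arm frame (-0.1671, 0.0566)
  A cos θ + B sin θ = C:  0.2971·cos θ + -0.3886·sin θ = -0.2266
  γ=atan2(-0.3886,0.2971)=-0.9180;  ψ=arccos(-0.4633)=2.0525;  θ3=γ+ψ≈1.1344

θ₁ = -0.2618, θ₂ = 0.2615, θ₃ = 1.1344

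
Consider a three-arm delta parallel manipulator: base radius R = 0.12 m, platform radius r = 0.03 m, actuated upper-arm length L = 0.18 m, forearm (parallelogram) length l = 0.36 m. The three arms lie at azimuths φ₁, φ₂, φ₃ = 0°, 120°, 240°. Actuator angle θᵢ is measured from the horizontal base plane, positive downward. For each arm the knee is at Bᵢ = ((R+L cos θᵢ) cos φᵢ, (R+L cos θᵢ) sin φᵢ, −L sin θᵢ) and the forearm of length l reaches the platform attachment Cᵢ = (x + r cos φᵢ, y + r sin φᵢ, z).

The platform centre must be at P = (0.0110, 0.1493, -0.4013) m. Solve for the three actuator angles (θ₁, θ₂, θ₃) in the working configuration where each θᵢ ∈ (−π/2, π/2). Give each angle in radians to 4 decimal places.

arm 1 (φ=0.0°): x'=0.0110, y'=0.1493
  A=0.0790, B=-0.4013, C=(l²−L²−A²−y'²−z²)/(2L)=-0.2566
  √(A²+B²)=0.4090;  θ1 = -1.3764+2.2490 ≈ 0.8725
rotate P by −φ2: (0.1238, -0.0842, -0.4013)
  A=-0.0338, B=-0.4013, C=(l²−L²−A²−y'²−z²)/(2L)=-0.2002
  θ2 = atan2(B,A) + arccos(C/0.4027) = 0.4362
φ3=240.0° → target in arm frame (-0.1348, -0.0651)
  A cos θ + B sin θ = C:  0.2248·cos θ + -0.4013·sin θ = -0.3295
  θ3 = atan2(B,A) + arccos(C/0.4600) = 1.3091

θ₁ = 0.8725, θ₂ = 0.4362, θ₃ = 1.3091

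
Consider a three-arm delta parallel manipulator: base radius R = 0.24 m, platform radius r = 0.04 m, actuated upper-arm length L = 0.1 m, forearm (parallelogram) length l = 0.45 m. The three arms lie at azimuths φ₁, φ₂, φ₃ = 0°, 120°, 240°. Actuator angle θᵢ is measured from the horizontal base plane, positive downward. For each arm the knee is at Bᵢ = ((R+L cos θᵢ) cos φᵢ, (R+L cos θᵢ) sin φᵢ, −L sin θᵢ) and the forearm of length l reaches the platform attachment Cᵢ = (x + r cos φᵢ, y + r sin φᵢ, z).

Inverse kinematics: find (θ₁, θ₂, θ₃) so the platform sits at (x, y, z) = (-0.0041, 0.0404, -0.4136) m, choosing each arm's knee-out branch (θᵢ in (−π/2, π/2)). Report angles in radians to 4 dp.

rotate P by −φ1: (-0.0041, 0.0404, -0.4136)
  A cos θ + B sin θ = C:  0.2041·cos θ + -0.4136·sin θ = -0.1093
  γ=atan2(-0.4136,0.2041)=-1.1124;  ψ=arccos(-0.2369)=1.8100;  θ1=γ+ψ≈0.6976
arm 2 (φ=120.0°): x'=0.0370, y'=-0.0166
  e−x'=0.1630;  (l²−L²−(e−x')²−y'²−z²)/2L = -0.0270
  θ2 = atan2(B,A) + arccos(C/0.4445) = 0.4361
rotate P by −φ3: (-0.0329, -0.0238, -0.4136)
  A cos θ + B sin θ = C:  0.2329·cos θ + -0.4136·sin θ = -0.1669
  γ=atan2(-0.4136,0.2329)=-1.0579;  ψ=arccos(-0.3517)=1.9302;  θ3=γ+ψ≈0.8723

θ₁ = 0.6976, θ₂ = 0.4361, θ₃ = 0.8723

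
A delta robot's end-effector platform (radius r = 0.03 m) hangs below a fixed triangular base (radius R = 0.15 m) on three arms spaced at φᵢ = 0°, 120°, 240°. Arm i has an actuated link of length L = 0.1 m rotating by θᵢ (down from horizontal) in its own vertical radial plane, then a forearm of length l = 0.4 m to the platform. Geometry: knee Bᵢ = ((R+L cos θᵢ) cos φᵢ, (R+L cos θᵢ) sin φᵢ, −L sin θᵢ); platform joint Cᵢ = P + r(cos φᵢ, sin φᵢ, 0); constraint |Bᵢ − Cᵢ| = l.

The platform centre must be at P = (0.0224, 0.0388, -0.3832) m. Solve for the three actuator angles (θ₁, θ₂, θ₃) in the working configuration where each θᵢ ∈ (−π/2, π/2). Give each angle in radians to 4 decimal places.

θ₁ = 0.3491, θ₂ = 0.3491, θ₃ = 0.6980

rotate P by −φ1: (0.0224, 0.0388, -0.3832)
  A=0.0976, B=-0.3832, C=(l²−L²−A²−y'²−z²)/(2L)=-0.0394
  θ1 = atan2(B,A) + arccos(C/0.3954) = 0.3491
arm 2 (φ=120.0°): x'=0.0224, y'=-0.0388
  A=0.0976, B=-0.3832, C=(l²−L²−A²−y'²−z²)/(2L)=-0.0394
  θ2 = atan2(B,A) + arccos(C/0.3954) = 0.3491
arm 3 (φ=240.0°): x'=-0.0448, y'=0.0000
  A cos θ + B sin θ = C:  0.1648·cos θ + -0.3832·sin θ = -0.1200
  √(A²+B²)=0.4171;  θ3 = -1.1646+1.8626 ≈ 0.6980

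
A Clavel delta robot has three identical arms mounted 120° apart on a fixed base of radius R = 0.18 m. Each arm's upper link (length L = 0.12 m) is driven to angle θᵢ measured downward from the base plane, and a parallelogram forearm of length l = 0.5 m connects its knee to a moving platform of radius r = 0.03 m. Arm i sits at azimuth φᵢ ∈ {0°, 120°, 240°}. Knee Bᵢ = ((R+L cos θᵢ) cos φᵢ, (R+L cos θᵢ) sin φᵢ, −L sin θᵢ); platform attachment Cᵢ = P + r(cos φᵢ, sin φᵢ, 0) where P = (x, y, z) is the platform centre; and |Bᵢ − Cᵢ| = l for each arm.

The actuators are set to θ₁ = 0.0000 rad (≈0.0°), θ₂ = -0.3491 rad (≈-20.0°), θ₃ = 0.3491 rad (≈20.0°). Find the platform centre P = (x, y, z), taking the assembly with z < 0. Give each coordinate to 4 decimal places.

(0.0027, 0.0750, -0.4158)

centre 1 = (0.2700·cos0.0°, 0.2700·sin0.0°, 0.0000) = (0.2700, 0.0000, 0.0000)
φ2=120.0°: virtual centre (-0.1314, 0.2276, 0.0410), radius l
arm 3 at φ=240.0°: e+L cos θ3 = 0.2628;  centre 3 = (-0.1314, -0.2276, -0.0410)
subtract pairs → two planes through P
[-0.8028 0.4551 0.0821]·P = -0.0022;  [-0.8028 -0.4551 -0.0821]·P = -0.0022
Cramer: x(z) = 0.0027-0.0000z;  y(z) = 0.0000-0.1804z
quadratic in z: (1.0325)z²+(0.0000)z+(-0.1786)=0, √Δ=0.8587 → z ∈ {-0.4158, 0.4158}; z = -0.4158 (taking z<0)
x = 0.0027, y = 0.0750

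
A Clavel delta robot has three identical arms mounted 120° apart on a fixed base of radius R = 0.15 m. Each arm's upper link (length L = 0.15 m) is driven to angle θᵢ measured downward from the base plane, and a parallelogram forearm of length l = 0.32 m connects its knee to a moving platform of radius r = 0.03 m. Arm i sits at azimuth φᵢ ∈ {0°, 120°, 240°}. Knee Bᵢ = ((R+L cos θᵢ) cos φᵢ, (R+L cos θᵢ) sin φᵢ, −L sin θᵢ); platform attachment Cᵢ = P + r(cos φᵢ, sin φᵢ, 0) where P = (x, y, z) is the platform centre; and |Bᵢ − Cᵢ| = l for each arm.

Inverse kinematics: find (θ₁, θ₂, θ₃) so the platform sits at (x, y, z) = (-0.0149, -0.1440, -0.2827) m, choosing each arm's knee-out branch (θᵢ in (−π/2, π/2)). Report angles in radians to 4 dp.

θ₁ = 0.8726, θ₂ = 1.3092, θ₃ = 0.0001

arm 1 (φ=0.0°): x'=-0.0149, y'=-0.1440
  A=0.1349, B=-0.2827, C=(l²−L²−A²−y'²−z²)/(2L)=-0.1298
  γ=atan2(-0.2827,0.1349)=-1.1256;  ψ=arccos(-0.4145)=1.9982;  θ1=γ+ψ≈0.8726
rotate P by −φ2: (-0.1173, 0.0849, -0.2827)
  A cos θ + B sin θ = C:  0.2373·cos θ + -0.2827·sin θ = -0.2117
  θ2 = atan2(B,A) + arccos(C/0.3691) = 1.3092
rotate P by −φ3: (0.1322, 0.0591, -0.2827)
  A=-0.0122, B=-0.2827, C=(l²−L²−A²−y'²−z²)/(2L)=-0.0122
  γ=atan2(-0.2827,-0.0122)=-1.6138;  ψ=arccos(-0.0431)=1.6139;  θ3=γ+ψ≈0.0001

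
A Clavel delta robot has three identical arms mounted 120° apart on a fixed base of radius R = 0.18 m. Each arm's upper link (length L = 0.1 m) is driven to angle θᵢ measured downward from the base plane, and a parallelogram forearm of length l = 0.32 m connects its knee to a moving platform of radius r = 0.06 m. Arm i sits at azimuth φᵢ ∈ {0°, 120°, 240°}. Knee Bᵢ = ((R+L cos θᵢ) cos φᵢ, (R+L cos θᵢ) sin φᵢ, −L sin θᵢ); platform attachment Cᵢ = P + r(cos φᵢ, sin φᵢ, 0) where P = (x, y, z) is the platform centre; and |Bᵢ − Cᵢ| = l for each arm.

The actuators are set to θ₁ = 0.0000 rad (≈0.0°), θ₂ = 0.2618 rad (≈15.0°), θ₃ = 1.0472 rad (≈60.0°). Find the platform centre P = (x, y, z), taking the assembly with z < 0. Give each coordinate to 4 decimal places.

S1 = (0.2200·cos0.0°, 0.2200·sin0.0°, 0.0000) = (0.2200, 0.0000, 0.0000)
arm 2 at φ=120.0°: e+L cos θ2 = 0.2166;  S2 = (-0.1083, 0.1876, -0.0259)
φ3=240.0°: virtual centre (-0.0850, -0.1472, -0.0866), radius l
|S₂|²−|S₁|² = -0.0008;  |S₃|²−|S₁|² = -0.0120
[-0.6566 0.3751 -0.0518]·P = -0.0008;  [-0.6100 -0.2944 -0.1732]·P = -0.0120
Cramer: x(z) = 0.0112-0.1900z;  y(z) = 0.0175-0.1946z
quadratic in z: (1.0740)z²+(0.0725)z+(-0.0585)=0, √Δ=0.5066 → z ∈ {-0.2696, 0.2021}; z = -0.2696 (taking z<0)
x = 0.0625, y = 0.0699

(0.0625, 0.0699, -0.2696)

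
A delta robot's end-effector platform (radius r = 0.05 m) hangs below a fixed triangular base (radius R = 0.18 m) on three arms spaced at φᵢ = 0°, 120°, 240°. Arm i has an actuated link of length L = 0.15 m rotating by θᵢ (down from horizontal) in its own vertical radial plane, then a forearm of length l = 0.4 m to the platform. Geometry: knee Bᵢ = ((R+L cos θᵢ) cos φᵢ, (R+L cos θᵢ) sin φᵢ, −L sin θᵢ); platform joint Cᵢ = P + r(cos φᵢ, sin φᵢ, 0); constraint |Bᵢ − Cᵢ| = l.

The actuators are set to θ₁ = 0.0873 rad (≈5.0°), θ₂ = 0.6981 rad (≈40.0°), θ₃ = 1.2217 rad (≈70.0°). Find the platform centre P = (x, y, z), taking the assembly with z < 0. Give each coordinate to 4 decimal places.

centre 1 = (0.2794·cos0.0°, 0.2794·sin0.0°, -0.0131) = (0.2794, 0.0000, -0.0131)
φ2=120.0°: virtual centre (-0.1225, 0.2121, -0.0964), radius l
φ3=240.0°: virtual centre (-0.0907, -0.1570, -0.1410), radius l
eliminate P² terms by subtracting sphere 1 from 2 and 3
[-0.8038 0.4242 -0.1667]·P = -0.0090;  [-0.7402 -0.3140 -0.2557]·P = -0.0255
det = 0.5664;  x = 0.0241+-0.2840z,  y = 0.0245+-0.1451z
into |P−centre ₁|² = l²: 1.1017z² + 0.1641z + -0.0940 = 0;  Δ = 0.4413;  z = -0.3759 or 0.2270 → z<0 root = -0.3759
x = 0.1308, y = 0.0790

(0.1308, 0.0790, -0.3759)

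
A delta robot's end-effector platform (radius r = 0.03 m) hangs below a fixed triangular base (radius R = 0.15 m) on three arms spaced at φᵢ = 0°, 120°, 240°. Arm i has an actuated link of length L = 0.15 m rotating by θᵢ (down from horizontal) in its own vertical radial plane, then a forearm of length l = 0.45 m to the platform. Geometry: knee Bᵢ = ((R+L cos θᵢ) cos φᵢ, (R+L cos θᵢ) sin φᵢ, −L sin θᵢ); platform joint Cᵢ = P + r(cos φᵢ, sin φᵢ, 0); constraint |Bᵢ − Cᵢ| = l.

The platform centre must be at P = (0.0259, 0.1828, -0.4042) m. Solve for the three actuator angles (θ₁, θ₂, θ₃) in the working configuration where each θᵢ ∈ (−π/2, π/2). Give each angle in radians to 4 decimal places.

θ₁ = 0.4362, θ₂ = -0.0875, θ₃ = 1.1344

rotate P by −φ1: (0.0259, 0.1828, -0.4042)
  A cos θ + B sin θ = C:  0.0941·cos θ + -0.4042·sin θ = -0.0855
  θ1 = atan2(B,A) + arccos(C/0.4150) = 0.4362
arm 2 (φ=120.0°): x'=0.1454, y'=-0.1138
  e−x'=-0.0254;  (l²−L²−(e−x')²−y'²−z²)/2L = 0.0101
  γ=atan2(-0.4042,-0.0254)=-1.6335;  ψ=arccos(0.0249)=1.5459;  θ2=γ+ψ≈-0.0875
φ3=240.0° → target in arm frame (-0.1713, -0.0690)
  A cos θ + B sin θ = C:  0.2913·cos θ + -0.4042·sin θ = -0.2432
  γ=atan2(-0.4042,0.2913)=-0.9464;  ψ=arccos(-0.4882)=2.0808;  θ3=γ+ψ≈1.1344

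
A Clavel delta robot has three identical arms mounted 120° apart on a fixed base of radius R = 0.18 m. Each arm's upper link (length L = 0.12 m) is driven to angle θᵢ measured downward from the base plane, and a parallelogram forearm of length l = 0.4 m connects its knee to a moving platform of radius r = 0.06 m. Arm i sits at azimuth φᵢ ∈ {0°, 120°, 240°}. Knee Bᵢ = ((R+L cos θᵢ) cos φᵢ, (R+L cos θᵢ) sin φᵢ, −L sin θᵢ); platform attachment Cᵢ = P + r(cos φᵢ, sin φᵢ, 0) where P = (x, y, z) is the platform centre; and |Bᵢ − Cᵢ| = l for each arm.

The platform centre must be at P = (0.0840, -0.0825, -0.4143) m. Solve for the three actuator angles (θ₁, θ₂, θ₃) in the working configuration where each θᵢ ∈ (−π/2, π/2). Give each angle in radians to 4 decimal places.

arm 1 (φ=0.0°): x'=0.0840, y'=-0.0825
  A=0.0360, B=-0.4143, C=(l²−L²−A²−y'²−z²)/(2L)=-0.1423
  √(A²+B²)=0.4159;  θ1 = -1.4841+1.9200 ≈ 0.4359
rotate P by −φ2: (-0.1134, -0.0315, -0.4143)
  A=0.2334, B=-0.4143, C=(l²−L²−A²−y'²−z²)/(2L)=-0.3397
  θ2 = atan2(B,A) + arccos(C/0.4755) = 1.3089
φ3=240.0° → target in arm frame (0.0294, 0.1140)
  e−x'=0.0906;  (l²−L²−(e−x')²−y'²−z²)/2L = -0.1968
  γ=atan2(-0.4143,0.0906)=-1.3556;  ψ=arccos(-0.4641)=2.0535;  θ3=γ+ψ≈0.6978

θ₁ = 0.4359, θ₂ = 1.3089, θ₃ = 0.6978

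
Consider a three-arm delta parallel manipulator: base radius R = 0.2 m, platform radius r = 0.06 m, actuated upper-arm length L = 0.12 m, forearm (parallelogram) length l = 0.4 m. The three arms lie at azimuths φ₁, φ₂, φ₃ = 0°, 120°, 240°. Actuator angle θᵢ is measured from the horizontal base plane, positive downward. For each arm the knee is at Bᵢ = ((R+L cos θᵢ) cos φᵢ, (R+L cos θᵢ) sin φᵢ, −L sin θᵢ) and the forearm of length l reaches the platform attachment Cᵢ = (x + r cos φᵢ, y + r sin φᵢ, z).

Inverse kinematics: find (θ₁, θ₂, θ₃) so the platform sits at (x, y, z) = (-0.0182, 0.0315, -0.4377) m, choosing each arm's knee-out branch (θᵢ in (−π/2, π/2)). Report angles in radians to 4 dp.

θ₁ = 1.0473, θ₂ = 0.7857, θ₃ = 1.0472

rotate P by −φ1: (-0.0182, 0.0315, -0.4377)
  A=0.1582, B=-0.4377, C=(l²−L²−A²−y'²−z²)/(2L)=-0.3000
  θ1 = atan2(B,A) + arccos(C/0.4654) = 1.0473
arm 2 (φ=120.0°): x'=0.0364, y'=0.0000
  A=0.1036, B=-0.4377, C=(l²−L²−A²−y'²−z²)/(2L)=-0.2363
  γ=atan2(-0.4377,0.1036)=-1.3383;  ψ=arccos(-0.5254)=2.1240;  θ2=γ+ψ≈0.7857
φ3=240.0° → target in arm frame (-0.0182, -0.0315)
  A=0.1582, B=-0.4377, C=(l²−L²−A²−y'²−z²)/(2L)=-0.3000
  γ=atan2(-0.4377,0.1582)=-1.2240;  ψ=arccos(-0.6446)=2.2712;  θ3=γ+ψ≈1.0472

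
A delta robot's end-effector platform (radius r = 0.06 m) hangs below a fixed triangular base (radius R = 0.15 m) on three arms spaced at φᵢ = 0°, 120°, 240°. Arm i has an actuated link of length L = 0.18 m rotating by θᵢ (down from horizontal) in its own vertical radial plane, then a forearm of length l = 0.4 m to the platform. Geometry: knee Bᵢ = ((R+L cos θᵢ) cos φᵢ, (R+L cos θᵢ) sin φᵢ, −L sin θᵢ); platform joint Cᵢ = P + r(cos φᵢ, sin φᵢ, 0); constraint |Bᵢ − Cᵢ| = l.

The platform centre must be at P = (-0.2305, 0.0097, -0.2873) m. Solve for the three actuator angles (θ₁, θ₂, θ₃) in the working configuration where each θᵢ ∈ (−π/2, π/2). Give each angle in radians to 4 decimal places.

θ₁ = 1.2219, θ₂ = -0.1742, θ₃ = -0.0872

rotate P by −φ1: (-0.2305, 0.0097, -0.2873)
  A cos θ + B sin θ = C:  0.3205·cos θ + -0.2873·sin θ = -0.1604
  θ1 = atan2(B,A) + arccos(C/0.4304) = 1.2219
arm 2 (φ=120.0°): x'=0.1237, y'=0.1948
  A cos θ + B sin θ = C:  -0.0337·cos θ + -0.2873·sin θ = 0.0166
  √(A²+B²)=0.2893;  θ2 = -1.6874+1.5132 ≈ -0.1742
φ3=240.0° → target in arm frame (0.1068, -0.2045)
  A cos θ + B sin θ = C:  -0.0168·cos θ + -0.2873·sin θ = 0.0082
  θ3 = atan2(B,A) + arccos(C/0.2878) = -0.0872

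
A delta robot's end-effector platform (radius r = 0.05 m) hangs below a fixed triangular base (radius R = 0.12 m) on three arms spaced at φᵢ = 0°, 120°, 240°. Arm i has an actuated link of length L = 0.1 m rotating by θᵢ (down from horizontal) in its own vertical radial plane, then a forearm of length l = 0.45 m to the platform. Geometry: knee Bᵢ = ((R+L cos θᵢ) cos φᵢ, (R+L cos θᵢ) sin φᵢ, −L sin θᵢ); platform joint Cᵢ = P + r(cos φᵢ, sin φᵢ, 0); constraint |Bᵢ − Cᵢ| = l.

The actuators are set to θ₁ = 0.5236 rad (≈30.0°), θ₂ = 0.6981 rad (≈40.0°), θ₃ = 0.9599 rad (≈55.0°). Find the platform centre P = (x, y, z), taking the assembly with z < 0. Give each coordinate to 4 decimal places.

φ1=0.0°: virtual centre (0.1566, 0.0000, -0.0500), radius l
O2 = (0.1466·cos120.0°, 0.1466·sin120.0°, -0.0643) = (-0.0733, 0.1270, -0.0643)
arm 3 at φ=240.0°: ρ3 = 0.1274;  O3 = (-0.0637, -0.1103, -0.0819)
|O₂|²−|O₁|² = -0.0014;  |O₃|²−|O₁|² = -0.0041
plane₁₂: -0.4598x+0.2539y+-0.0286z = -0.0014
det = 0.2133;  x = 0.0063+-0.1055z,  y = 0.0059+-0.0786z
sphere 1 gives Az²+Bz+C=0 with A=1.0173, B=0.1308, C=-0.1774;  B²−4AC=0.7389;  roots -0.4868, 0.3582;  negative root z = -0.4868
x = 0.0577, y = 0.0442

(0.0577, 0.0442, -0.4868)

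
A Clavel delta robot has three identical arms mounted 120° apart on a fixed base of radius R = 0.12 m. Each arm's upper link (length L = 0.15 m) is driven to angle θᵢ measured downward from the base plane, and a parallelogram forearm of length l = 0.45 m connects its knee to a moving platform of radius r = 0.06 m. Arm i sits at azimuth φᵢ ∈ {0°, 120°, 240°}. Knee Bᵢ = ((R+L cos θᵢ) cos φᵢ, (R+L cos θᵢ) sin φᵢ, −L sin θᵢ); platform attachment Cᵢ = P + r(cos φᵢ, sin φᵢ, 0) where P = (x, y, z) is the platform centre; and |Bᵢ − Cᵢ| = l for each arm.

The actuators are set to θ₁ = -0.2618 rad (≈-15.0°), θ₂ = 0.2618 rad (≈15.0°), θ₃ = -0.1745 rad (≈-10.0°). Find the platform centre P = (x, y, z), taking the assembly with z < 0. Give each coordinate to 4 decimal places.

(0.0558, -0.0697, -0.3800)

arm 1 at φ=0.0°: ρ1 = 0.2049;  centre 1 = (0.2049, 0.0000, 0.0388)
arm 2 at φ=120.0°: ρ2 = 0.2049;  centre 2 = (-0.1024, 0.1774, -0.0388)
centre 3 = (0.2077·cos240.0°, 0.2077·sin240.0°, 0.0260) = (-0.1039, -0.1799, 0.0260)
eliminate P² terms by subtracting sphere 1 from 2 and 3
linear system: -0.6147x+0.3549y = 0.0000−-0.1553z; -0.6175x+-0.3598y = 0.0003−-0.0256z
det = 0.4403;  x = -0.0003+-0.1475z,  y = -0.0005+0.1821z
quadratic in z: (1.0549)z²+(-0.0173)z+(-0.1589)=0, √Δ=0.8190 → z ∈ {-0.3800, 0.3964}; z = -0.3800 (taking z<0)
x = 0.0558, y = -0.0697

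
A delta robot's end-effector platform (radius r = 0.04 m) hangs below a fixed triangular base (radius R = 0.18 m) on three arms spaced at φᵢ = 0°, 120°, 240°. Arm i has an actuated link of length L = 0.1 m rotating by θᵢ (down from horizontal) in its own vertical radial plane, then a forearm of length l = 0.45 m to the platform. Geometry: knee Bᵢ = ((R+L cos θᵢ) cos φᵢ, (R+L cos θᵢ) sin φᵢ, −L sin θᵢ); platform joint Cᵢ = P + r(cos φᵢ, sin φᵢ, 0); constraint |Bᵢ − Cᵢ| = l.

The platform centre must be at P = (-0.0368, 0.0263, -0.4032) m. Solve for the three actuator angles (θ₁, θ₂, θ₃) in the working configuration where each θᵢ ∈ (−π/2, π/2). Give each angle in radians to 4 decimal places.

θ₁ = 0.4362, θ₂ = -0.0006, θ₃ = 0.2614

rotate P by −φ1: (-0.0368, 0.0263, -0.4032)
  A cos θ + B sin θ = C:  0.1768·cos θ + -0.4032·sin θ = -0.0101
  γ=atan2(-0.4032,0.1768)=-1.1576;  ψ=arccos(-0.0229)=1.5937;  θ1=γ+ψ≈0.4362
φ2=120.0° → target in arm frame (0.0412, 0.0187)
  e−x'=0.0988;  (l²−L²−(e−x')²−y'²−z²)/2L = 0.0991
  √(A²+B²)=0.4151;  θ2 = -1.3304+1.3298 ≈ -0.0006
φ3=240.0° → target in arm frame (-0.0044, -0.0450)
  e−x'=0.1444;  (l²−L²−(e−x')²−y'²−z²)/2L = 0.0353
  γ=atan2(-0.4032,0.1444)=-1.2269;  ψ=arccos(0.0824)=1.4883;  θ3=γ+ψ≈0.2614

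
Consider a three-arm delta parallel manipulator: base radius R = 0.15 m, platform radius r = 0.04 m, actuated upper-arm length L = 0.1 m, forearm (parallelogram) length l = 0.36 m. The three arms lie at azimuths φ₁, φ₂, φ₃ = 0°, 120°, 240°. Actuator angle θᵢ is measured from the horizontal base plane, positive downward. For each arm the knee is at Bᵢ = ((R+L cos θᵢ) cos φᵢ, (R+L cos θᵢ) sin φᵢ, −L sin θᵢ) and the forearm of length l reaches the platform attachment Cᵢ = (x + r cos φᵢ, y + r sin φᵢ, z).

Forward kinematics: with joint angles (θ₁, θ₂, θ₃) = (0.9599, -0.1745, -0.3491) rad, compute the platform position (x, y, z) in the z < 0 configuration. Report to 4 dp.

arm 1 at φ=0.0°: (R−r)+L cos θ1 = 0.1674;  O1 = (0.1674, 0.0000, -0.0819)
φ2=120.0°: virtual centre (-0.1042, 0.1806, 0.0174), radius l
φ3=240.0°: virtual centre (-0.1020, -0.1766, 0.0342), radius l
eliminate P² terms by subtracting sphere 1 from 2 and 3
linear system: -0.5432x+0.3611y = 0.0090−0.1985z; -0.5387x+-0.3533y = 0.0081−0.2322z
Cramer: x(z) = -0.0158+0.3985z;  y(z) = 0.0013+0.0497z
into |P−O₁|² = l²: 1.1613z² + 0.0180z + -0.0893 = 0;  Δ = 0.4153;  z = -0.2852 or 0.2697 → z<0 root = -0.2852
x = -0.1295, y = -0.0129

(-0.1295, -0.0129, -0.2852)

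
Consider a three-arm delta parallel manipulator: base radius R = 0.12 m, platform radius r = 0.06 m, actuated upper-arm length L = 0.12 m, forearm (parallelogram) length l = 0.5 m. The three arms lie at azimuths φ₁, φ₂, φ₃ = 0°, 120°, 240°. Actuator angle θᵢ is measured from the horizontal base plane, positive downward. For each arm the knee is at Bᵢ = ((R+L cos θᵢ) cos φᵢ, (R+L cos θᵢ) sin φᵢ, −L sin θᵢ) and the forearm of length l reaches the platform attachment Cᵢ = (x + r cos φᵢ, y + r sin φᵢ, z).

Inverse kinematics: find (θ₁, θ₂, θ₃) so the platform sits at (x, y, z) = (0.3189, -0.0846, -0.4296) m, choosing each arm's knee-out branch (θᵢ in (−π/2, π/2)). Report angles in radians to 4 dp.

θ₁ = -0.3489, θ₂ = 1.3962, θ₃ = 1.0472

rotate P by −φ1: (0.3189, -0.0846, -0.4296)
  e−x'=-0.2589;  (l²−L²−(e−x')²−y'²−z²)/2L = -0.0964
  θ1 = atan2(B,A) + arccos(C/0.5016) = -0.3489
arm 2 (φ=120.0°): x'=-0.2327, y'=-0.2339
  A=0.2927, B=-0.4296, C=(l²−L²−A²−y'²−z²)/(2L)=-0.3722
  √(A²+B²)=0.5198;  θ2 = -0.9727+2.3689 ≈ 1.3962
arm 3 (φ=240.0°): x'=-0.0862, y'=0.3185
  A cos θ + B sin θ = C:  0.1462·cos θ + -0.4296·sin θ = -0.2990
  √(A²+B²)=0.4538;  θ3 = -1.2428+2.2901 ≈ 1.0472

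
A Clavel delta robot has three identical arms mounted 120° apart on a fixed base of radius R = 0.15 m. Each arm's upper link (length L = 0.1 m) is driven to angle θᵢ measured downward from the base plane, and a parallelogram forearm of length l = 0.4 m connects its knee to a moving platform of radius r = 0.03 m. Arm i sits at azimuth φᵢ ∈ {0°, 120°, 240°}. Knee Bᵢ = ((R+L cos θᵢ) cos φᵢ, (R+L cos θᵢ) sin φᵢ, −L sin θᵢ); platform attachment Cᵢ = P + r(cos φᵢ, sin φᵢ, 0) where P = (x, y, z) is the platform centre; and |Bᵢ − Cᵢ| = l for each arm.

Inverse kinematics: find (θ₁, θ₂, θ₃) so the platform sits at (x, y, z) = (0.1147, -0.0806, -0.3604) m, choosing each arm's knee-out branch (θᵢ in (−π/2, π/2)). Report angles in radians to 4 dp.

arm 1 (φ=0.0°): x'=0.1147, y'=-0.0806
  A cos θ + B sin θ = C:  0.0053·cos θ + -0.3604·sin θ = 0.0679
  γ=atan2(-0.3604,0.0053)=-1.5561;  ψ=arccos(0.1885)=1.3812;  θ1=γ+ψ≈-0.1749
rotate P by −φ2: (-0.1272, -0.0590, -0.3604)
  A cos θ + B sin θ = C:  0.2472·cos θ + -0.3604·sin θ = -0.2223
  √(A²+B²)=0.4370;  θ2 = -0.9697+2.1044 ≈ 1.1347
φ3=240.0° → target in arm frame (0.0125, 0.1396)
  A cos θ + B sin θ = C:  0.1075·cos θ + -0.3604·sin θ = -0.0548
  √(A²+B²)=0.3761;  θ3 = -1.2808+1.7169 ≈ 0.4361

θ₁ = -0.1749, θ₂ = 1.1347, θ₃ = 0.4361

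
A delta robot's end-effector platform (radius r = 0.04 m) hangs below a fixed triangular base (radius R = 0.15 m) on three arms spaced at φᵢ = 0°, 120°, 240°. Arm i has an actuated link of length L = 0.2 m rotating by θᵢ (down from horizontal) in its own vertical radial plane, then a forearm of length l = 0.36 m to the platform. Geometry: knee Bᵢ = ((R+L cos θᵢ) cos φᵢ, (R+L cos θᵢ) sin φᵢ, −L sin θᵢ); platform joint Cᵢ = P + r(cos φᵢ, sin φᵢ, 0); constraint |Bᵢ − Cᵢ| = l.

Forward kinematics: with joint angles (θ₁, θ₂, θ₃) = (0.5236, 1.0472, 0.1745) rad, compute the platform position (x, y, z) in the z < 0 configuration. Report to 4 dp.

(0.0222, -0.1236, -0.3149)

O1 = (0.2832·cos0.0°, 0.2832·sin0.0°, -0.1000) = (0.2832, 0.0000, -0.1000)
arm 2 at φ=120.0°: (R−r)+L cos θ2 = 0.2100;  O2 = (-0.1050, 0.1819, -0.1732)
arm 3 at φ=240.0°: (R−r)+L cos θ3 = 0.3070;  O3 = (-0.1535, -0.2658, -0.0347)
subtract pairs → two planes through P
plane₁₂: -0.7764x+0.3637y+-0.1464z = -0.0161
Cramer: x(z) = 0.0091-0.0416z;  y(z) = -0.0248+0.3138z
into |P−O₁|² = l²: 1.1002z² + 0.2072z + -0.0439 = 0;  Δ = 0.2360;  z = -0.3149 or 0.1266 → z<0 root = -0.3149
x = 0.0222, y = -0.1236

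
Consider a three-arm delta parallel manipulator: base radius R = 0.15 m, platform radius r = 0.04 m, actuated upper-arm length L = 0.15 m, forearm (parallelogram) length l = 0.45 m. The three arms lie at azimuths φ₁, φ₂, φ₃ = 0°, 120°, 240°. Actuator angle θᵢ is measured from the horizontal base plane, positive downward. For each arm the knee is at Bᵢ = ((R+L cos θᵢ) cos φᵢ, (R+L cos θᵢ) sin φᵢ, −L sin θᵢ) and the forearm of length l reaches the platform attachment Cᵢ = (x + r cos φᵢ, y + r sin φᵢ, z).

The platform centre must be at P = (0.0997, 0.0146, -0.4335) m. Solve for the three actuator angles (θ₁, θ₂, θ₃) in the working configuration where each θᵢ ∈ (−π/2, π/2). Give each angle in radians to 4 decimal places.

θ₁ = 0.0872, θ₂ = 0.6104, θ₃ = 0.6979

arm 1 (φ=0.0°): x'=0.0997, y'=0.0146
  A=0.0103, B=-0.4335, C=(l²−L²−A²−y'²−z²)/(2L)=-0.0275
  √(A²+B²)=0.4336;  θ1 = -1.5470+1.6342 ≈ 0.0872
φ2=120.0° → target in arm frame (-0.0372, -0.0936)
  A=0.1472, B=-0.4335, C=(l²−L²−A²−y'²−z²)/(2L)=-0.1279
  γ=atan2(-0.4335,0.1472)=-1.2434;  ψ=arccos(-0.2793)=1.8539;  θ2=γ+ψ≈0.6104
arm 3 (φ=240.0°): x'=-0.0625, y'=0.0790
  A cos θ + B sin θ = C:  0.1725·cos θ + -0.4335·sin θ = -0.1464
  θ3 = atan2(B,A) + arccos(C/0.4666) = 0.6979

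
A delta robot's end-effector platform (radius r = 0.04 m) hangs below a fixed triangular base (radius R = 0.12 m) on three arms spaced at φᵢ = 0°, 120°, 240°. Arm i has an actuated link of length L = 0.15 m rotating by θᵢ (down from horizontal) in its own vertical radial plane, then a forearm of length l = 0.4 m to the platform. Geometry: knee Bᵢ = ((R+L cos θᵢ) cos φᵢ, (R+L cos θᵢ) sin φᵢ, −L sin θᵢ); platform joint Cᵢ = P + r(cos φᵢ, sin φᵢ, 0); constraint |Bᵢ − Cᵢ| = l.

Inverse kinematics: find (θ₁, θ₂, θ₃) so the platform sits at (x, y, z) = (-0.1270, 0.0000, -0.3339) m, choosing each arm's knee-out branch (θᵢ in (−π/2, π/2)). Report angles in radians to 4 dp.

θ₁ = 0.6983, θ₂ = -0.0871, θ₃ = -0.0871

φ1=0.0° → target in arm frame (-0.1270, 0.0000)
  A=0.2070, B=-0.3339, C=(l²−L²−A²−y'²−z²)/(2L)=-0.0561
  √(A²+B²)=0.3929;  θ1 = -1.0158+1.7142 ≈ 0.6983
arm 2 (φ=120.0°): x'=0.0635, y'=0.1100
  e−x'=0.0165;  (l²−L²−(e−x')²−y'²−z²)/2L = 0.0455
  θ2 = atan2(B,A) + arccos(C/0.3343) = -0.0871
rotate P by −φ3: (0.0635, -0.1100, -0.3339)
  e−x'=0.0165;  (l²−L²−(e−x')²−y'²−z²)/2L = 0.0455
  √(A²+B²)=0.3343;  θ3 = -1.5214+1.4344 ≈ -0.0871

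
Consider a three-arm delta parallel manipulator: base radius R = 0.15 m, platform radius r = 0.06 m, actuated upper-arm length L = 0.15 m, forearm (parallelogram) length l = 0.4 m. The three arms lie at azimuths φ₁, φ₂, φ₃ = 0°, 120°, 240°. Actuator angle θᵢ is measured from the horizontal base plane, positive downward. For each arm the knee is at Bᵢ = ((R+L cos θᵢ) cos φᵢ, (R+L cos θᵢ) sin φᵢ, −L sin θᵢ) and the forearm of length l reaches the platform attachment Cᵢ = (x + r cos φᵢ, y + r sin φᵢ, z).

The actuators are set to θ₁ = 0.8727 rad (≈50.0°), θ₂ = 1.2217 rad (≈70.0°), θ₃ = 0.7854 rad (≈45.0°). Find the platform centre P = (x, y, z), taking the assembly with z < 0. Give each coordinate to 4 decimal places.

O1 = (0.1864·cos0.0°, 0.1864·sin0.0°, -0.1149) = (0.1864, 0.0000, -0.1149)
arm 2 at φ=120.0°: (R−r)+L cos θ2 = 0.1413;  O2 = (-0.0707, 0.1224, -0.1410)
φ3=240.0°: virtual centre (-0.0980, -0.1698, -0.1061), radius l
|O₂|²−|O₁|² = -0.0081;  |O₃|²−|O₁|² = 0.0017
linear system: -0.5141x+0.2448y = -0.0081−-0.0521z; -0.5689x+-0.3396y = 0.0017−0.0177z
det = 0.3138;  x = 0.0074+-0.0426z,  y = -0.0176+0.1234z
sphere 1 gives Az²+Bz+C=0 with A=1.0170, B=0.2407, C=-0.1145;  B²−4AC=0.5236;  roots -0.4741, 0.2374;  negative root z = -0.4741
x = 0.0276, y = -0.0761

(0.0276, -0.0761, -0.4741)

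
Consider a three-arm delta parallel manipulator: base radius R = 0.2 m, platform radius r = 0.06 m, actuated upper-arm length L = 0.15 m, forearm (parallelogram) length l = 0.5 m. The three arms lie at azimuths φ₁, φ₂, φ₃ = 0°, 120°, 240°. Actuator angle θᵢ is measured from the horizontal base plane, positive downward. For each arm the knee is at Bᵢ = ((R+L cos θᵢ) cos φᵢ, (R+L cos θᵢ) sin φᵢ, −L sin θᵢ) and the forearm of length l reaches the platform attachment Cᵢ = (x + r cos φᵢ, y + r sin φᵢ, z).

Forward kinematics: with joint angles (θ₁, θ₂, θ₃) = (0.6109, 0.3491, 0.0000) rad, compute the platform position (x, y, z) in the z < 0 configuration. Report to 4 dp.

(-0.0746, -0.0488, -0.4518)

φ1=0.0°: virtual centre (0.2629, 0.0000, -0.0860), radius l
arm 2 at φ=120.0°: (R−r)+L cos θ2 = 0.2810;  S2 = (-0.1405, 0.2433, -0.0513)
arm 3 at φ=240.0°: (R−r)+L cos θ3 = 0.2900;  S3 = (-0.1450, -0.2511, 0.0000)
|S₂|²−|S₁|² = 0.0051;  |S₃|²−|S₁|² = 0.0076
plane₁₂: -0.8067x+0.4866y+0.0695z = 0.0051
det = 0.8022;  x = -0.0078+0.1479z,  y = -0.0025+0.1024z
quadratic in z: (1.0324)z²+(0.0915)z+(-0.1693)=0, √Δ=0.8412 → z ∈ {-0.4518, 0.3631}; z = -0.4518 (taking z<0)
x = -0.0746, y = -0.0488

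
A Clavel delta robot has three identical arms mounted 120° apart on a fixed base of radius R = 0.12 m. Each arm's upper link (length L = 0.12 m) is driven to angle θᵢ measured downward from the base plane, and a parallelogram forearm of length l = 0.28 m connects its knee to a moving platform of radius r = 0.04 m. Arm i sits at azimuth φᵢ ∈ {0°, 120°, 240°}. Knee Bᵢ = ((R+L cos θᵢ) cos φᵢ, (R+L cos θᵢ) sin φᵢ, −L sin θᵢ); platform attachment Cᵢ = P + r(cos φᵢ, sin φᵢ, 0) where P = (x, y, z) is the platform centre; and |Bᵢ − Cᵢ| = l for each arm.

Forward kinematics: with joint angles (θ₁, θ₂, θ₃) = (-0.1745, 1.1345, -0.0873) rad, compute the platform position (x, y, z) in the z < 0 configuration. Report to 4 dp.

(0.0718, -0.1123, -0.2024)

φ1=0.0°: virtual centre (0.1982, 0.0000, 0.0208), radius l
arm 2 at φ=120.0°: (R−r)+L cos θ2 = 0.1307;  centre 2 = (-0.0654, 0.1132, -0.1088)
centre 3 = (0.1995·cos240.0°, 0.1995·sin240.0°, 0.0105) = (-0.0998, -0.1728, 0.0105)
|centre ₂|²−|centre ₁|² = -0.0108;  |centre ₃|²−|centre ₁|² = 0.0002
plane₁₂: -0.5271x+0.2264y+-0.2592z = -0.0108
det = 0.3171;  x = 0.0116+-0.2973z,  y = -0.0207+0.4526z
quadratic in z: (1.2933)z²+(0.0506)z+(-0.0427)=0, √Δ=0.4729 → z ∈ {-0.2024, 0.1633}; z = -0.2024 (taking z<0)
x = 0.0718, y = -0.1123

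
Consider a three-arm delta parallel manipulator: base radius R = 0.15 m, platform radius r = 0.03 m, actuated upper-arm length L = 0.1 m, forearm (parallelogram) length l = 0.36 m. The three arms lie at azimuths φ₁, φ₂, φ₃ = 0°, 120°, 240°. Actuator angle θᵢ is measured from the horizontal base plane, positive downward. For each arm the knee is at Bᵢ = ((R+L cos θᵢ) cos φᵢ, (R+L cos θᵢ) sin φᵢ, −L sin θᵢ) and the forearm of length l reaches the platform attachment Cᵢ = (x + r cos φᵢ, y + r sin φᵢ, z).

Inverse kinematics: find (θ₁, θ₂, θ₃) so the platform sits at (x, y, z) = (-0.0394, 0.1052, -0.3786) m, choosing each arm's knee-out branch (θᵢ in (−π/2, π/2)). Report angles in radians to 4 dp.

θ₁ = 1.2211, θ₂ = 0.3490, θ₃ = 1.3957

rotate P by −φ1: (-0.0394, 0.1052, -0.3786)
  A=0.1594, B=-0.3786, C=(l²−L²−A²−y'²−z²)/(2L)=-0.3011
  γ=atan2(-0.3786,0.1594)=-1.1723;  ψ=arccos(-0.7329)=2.3934;  θ1=γ+ψ≈1.2211
φ2=120.0° → target in arm frame (0.1108, -0.0185)
  A cos θ + B sin θ = C:  0.0092·cos θ + -0.3786·sin θ = -0.1208
  γ=atan2(-0.3786,0.0092)=-1.5465;  ψ=arccos(-0.3190)=1.8955;  θ2=γ+ψ≈0.3490
arm 3 (φ=240.0°): x'=-0.0714, y'=-0.0867
  A cos θ + B sin θ = C:  0.1914·cos θ + -0.3786·sin θ = -0.3395
  √(A²+B²)=0.4242;  θ3 = -1.1027+2.4984 ≈ 1.3957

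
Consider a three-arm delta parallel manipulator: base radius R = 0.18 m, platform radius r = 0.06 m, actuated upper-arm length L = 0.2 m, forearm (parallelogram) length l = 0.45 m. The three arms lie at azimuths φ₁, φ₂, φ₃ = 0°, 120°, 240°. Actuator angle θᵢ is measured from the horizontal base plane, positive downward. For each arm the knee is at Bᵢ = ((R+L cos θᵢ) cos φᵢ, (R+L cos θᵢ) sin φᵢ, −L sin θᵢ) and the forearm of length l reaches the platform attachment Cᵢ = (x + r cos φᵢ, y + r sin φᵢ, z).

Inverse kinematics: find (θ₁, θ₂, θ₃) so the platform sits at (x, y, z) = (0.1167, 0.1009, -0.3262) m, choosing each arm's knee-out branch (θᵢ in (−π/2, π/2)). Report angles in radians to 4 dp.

θ₁ = -0.3493, θ₂ = 0.0874, θ₃ = 0.7853

arm 1 (φ=0.0°): x'=0.1167, y'=0.1009
  A cos θ + B sin θ = C:  0.0033·cos θ + -0.3262·sin θ = 0.1148
  γ=atan2(-0.3262,0.0033)=-1.5607;  ψ=arccos(0.3518)=1.2113;  θ1=γ+ψ≈-0.3493
rotate P by −φ2: (0.0290, -0.1515, -0.3262)
  A=0.0910, B=-0.3262, C=(l²−L²−A²−y'²−z²)/(2L)=0.0622
  √(A²+B²)=0.3386;  θ2 = -1.2988+1.3862 ≈ 0.0874
rotate P by −φ3: (-0.1457, 0.0506, -0.3262)
  A cos θ + B sin θ = C:  0.2657·cos θ + -0.3262·sin θ = -0.0427
  γ=atan2(-0.3262,0.2657)=-0.8872;  ψ=arccos(-0.1015)=1.6725;  θ3=γ+ψ≈0.7853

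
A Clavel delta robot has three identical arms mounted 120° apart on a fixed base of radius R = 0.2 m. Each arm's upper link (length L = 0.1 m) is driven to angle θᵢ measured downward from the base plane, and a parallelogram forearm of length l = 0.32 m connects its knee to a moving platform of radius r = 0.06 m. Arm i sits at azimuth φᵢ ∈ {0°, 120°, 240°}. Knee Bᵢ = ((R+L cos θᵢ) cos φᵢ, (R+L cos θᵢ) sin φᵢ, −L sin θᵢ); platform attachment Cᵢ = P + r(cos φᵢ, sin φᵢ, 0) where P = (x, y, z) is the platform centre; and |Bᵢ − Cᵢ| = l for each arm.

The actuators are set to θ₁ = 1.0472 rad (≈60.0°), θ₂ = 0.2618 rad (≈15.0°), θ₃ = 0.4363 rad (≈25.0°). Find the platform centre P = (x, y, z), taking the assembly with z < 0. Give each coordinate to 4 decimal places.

(-0.0672, 0.0128, -0.2766)

S1 = (0.1900·cos0.0°, 0.1900·sin0.0°, -0.0866) = (0.1900, 0.0000, -0.0866)
arm 2 at φ=120.0°: e+L cos θ2 = 0.2366;  S2 = (-0.1183, 0.2049, -0.0259)
arm 3 at φ=240.0°: e+L cos θ3 = 0.2306;  S3 = (-0.1153, -0.1997, -0.0423)
|S₂|²−|S₁|² = 0.0130;  |S₃|²−|S₁|² = 0.0114
linear system: -0.6166x+0.4098y = 0.0130−0.1214z; -0.6106x+-0.3995y = 0.0114−0.0887z
Cramer: x(z) = -0.0199+0.1709z;  y(z) = 0.0019-0.0392z
into |P−S₁|² = l²: 1.0307z² + 0.1013z + -0.0508 = 0;  Δ = 0.2199;  z = -0.2766 or 0.1783 → z<0 root = -0.2766
x = -0.0672, y = 0.0128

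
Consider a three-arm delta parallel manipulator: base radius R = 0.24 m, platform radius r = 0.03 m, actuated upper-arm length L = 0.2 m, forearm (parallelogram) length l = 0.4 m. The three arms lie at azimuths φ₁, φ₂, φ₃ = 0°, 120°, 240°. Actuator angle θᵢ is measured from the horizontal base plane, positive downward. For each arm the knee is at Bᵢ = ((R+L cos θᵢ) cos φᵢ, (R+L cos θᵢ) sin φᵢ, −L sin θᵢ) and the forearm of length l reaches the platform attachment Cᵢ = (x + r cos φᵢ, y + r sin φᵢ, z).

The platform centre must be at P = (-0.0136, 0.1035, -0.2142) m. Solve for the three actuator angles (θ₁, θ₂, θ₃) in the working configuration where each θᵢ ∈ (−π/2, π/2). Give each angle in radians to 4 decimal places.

θ₁ = 0.6984, θ₂ = -0.1746, θ₃ = 1.0474

arm 1 (φ=0.0°): x'=-0.0136, y'=0.1035
  A cos θ + B sin θ = C:  0.2236·cos θ + -0.2142·sin θ = 0.0335
  γ=atan2(-0.2142,0.2236)=-0.7639;  ψ=arccos(0.1083)=1.4623;  θ1=γ+ψ≈0.6984
φ2=120.0° → target in arm frame (0.0964, -0.0400)
  A cos θ + B sin θ = C:  0.1136·cos θ + -0.2142·sin θ = 0.1491
  γ=atan2(-0.2142,0.1136)=-1.0833;  ψ=arccos(0.6148)=0.9086;  θ2=γ+ψ≈-0.1746
rotate P by −φ3: (-0.0828, -0.0635, -0.2142)
  e−x'=0.2928;  (l²−L²−(e−x')²−y'²−z²)/2L = -0.0392
  γ=atan2(-0.2142,0.2928)=-0.6315;  ψ=arccos(-0.1080)=1.6790;  θ3=γ+ψ≈1.0474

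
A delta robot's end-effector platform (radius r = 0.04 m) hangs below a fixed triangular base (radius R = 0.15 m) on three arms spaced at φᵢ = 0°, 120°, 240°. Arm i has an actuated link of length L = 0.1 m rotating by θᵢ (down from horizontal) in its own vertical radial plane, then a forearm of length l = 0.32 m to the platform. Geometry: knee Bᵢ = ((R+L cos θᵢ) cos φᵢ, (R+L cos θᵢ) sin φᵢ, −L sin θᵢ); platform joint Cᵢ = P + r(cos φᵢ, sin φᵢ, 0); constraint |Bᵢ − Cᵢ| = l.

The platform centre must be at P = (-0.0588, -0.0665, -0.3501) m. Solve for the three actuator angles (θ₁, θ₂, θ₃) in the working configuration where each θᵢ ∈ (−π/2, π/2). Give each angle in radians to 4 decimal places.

rotate P by −φ1: (-0.0588, -0.0665, -0.3501)
  A=0.1688, B=-0.3501, C=(l²−L²−A²−y'²−z²)/(2L)=-0.3154
  √(A²+B²)=0.3887;  θ1 = -1.1215+2.5176 ≈ 1.3961
φ2=120.0° → target in arm frame (-0.0282, 0.0842)
  e−x'=0.1382;  (l²−L²−(e−x')²−y'²−z²)/2L = -0.2818
  √(A²+B²)=0.3764;  θ2 = -1.1949+2.4167 ≈ 1.2219
arm 3 (φ=240.0°): x'=0.0870, y'=-0.0177
  e−x'=0.0230;  (l²−L²−(e−x')²−y'²−z²)/2L = -0.1551
  γ=atan2(-0.3501,0.0230)=-1.5052;  ψ=arccos(-0.4419)=2.0286;  θ3=γ+ψ≈0.5234

θ₁ = 1.3961, θ₂ = 1.2219, θ₃ = 0.5234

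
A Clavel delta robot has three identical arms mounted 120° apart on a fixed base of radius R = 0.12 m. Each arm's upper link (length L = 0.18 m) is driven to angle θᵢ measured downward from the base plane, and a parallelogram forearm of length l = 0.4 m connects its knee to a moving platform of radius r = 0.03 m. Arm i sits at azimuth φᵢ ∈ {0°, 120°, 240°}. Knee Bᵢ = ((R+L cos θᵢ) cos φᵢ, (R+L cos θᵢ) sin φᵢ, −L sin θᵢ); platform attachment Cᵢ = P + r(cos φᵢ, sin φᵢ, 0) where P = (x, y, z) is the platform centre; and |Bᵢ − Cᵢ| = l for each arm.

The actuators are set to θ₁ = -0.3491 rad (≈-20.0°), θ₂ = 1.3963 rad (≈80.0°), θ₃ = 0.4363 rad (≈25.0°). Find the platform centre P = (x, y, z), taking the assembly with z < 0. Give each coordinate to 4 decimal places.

(0.2039, -0.1705, -0.2960)

φ1=0.0°: virtual centre (0.2591, 0.0000, 0.0616), radius l
φ2=120.0°: virtual centre (-0.0606, 0.1050, -0.1773), radius l
φ3=240.0°: virtual centre (-0.1266, -0.2192, -0.0761), radius l
|S₂|²−|S₁|² = -0.0248;  |S₃|²−|S₁|² = -0.0011
plane₁₂: -0.6395x+0.2100y+-0.4777z = -0.0248
Cramer: x(z) = 0.0251-0.6041z;  y(z) = -0.0417+0.4350z
into |P−S₁|² = l²: 1.5541z² + 0.1233z + -0.0997 = 0;  Δ = 0.6350;  z = -0.2960 or 0.2167 → z<0 root = -0.2960
x = 0.2039, y = -0.1705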